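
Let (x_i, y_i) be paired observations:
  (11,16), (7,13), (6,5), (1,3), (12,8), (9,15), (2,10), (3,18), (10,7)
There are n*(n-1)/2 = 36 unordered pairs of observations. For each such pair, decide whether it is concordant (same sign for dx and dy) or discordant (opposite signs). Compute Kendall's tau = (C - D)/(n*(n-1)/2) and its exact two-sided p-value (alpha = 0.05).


Step 1: Enumerate the 36 unordered pairs (i,j) with i<j and classify each by sign(x_j-x_i) * sign(y_j-y_i).
  (1,2):dx=-4,dy=-3->C; (1,3):dx=-5,dy=-11->C; (1,4):dx=-10,dy=-13->C; (1,5):dx=+1,dy=-8->D
  (1,6):dx=-2,dy=-1->C; (1,7):dx=-9,dy=-6->C; (1,8):dx=-8,dy=+2->D; (1,9):dx=-1,dy=-9->C
  (2,3):dx=-1,dy=-8->C; (2,4):dx=-6,dy=-10->C; (2,5):dx=+5,dy=-5->D; (2,6):dx=+2,dy=+2->C
  (2,7):dx=-5,dy=-3->C; (2,8):dx=-4,dy=+5->D; (2,9):dx=+3,dy=-6->D; (3,4):dx=-5,dy=-2->C
  (3,5):dx=+6,dy=+3->C; (3,6):dx=+3,dy=+10->C; (3,7):dx=-4,dy=+5->D; (3,8):dx=-3,dy=+13->D
  (3,9):dx=+4,dy=+2->C; (4,5):dx=+11,dy=+5->C; (4,6):dx=+8,dy=+12->C; (4,7):dx=+1,dy=+7->C
  (4,8):dx=+2,dy=+15->C; (4,9):dx=+9,dy=+4->C; (5,6):dx=-3,dy=+7->D; (5,7):dx=-10,dy=+2->D
  (5,8):dx=-9,dy=+10->D; (5,9):dx=-2,dy=-1->C; (6,7):dx=-7,dy=-5->C; (6,8):dx=-6,dy=+3->D
  (6,9):dx=+1,dy=-8->D; (7,8):dx=+1,dy=+8->C; (7,9):dx=+8,dy=-3->D; (8,9):dx=+7,dy=-11->D
Step 2: C = 22, D = 14, total pairs = 36.
Step 3: tau = (C - D)/(n(n-1)/2) = (22 - 14)/36 = 0.222222.
Step 4: Exact two-sided p-value (enumerate n! = 362880 permutations of y under H0): p = 0.476709.
Step 5: alpha = 0.05. fail to reject H0.

tau_b = 0.2222 (C=22, D=14), p = 0.476709, fail to reject H0.


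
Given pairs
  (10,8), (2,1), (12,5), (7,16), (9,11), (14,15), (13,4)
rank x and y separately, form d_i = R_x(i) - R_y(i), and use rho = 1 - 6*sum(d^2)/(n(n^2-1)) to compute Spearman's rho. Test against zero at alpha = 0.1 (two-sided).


Step 1: Rank x and y separately (midranks; no ties here).
rank(x): 10->4, 2->1, 12->5, 7->2, 9->3, 14->7, 13->6
rank(y): 8->4, 1->1, 5->3, 16->7, 11->5, 15->6, 4->2
Step 2: d_i = R_x(i) - R_y(i); compute d_i^2.
  (4-4)^2=0, (1-1)^2=0, (5-3)^2=4, (2-7)^2=25, (3-5)^2=4, (7-6)^2=1, (6-2)^2=16
sum(d^2) = 50.
Step 3: rho = 1 - 6*50 / (7*(7^2 - 1)) = 1 - 300/336 = 0.107143.
Step 4: Under H0, t = rho * sqrt((n-2)/(1-rho^2)) = 0.2410 ~ t(5).
Step 5: Two-sided p-value from the t-distribution with 5 df = 0.819151.
Step 6: alpha = 0.1. fail to reject H0.

rho = 0.1071, p = 0.819151, fail to reject H0 at alpha = 0.1.


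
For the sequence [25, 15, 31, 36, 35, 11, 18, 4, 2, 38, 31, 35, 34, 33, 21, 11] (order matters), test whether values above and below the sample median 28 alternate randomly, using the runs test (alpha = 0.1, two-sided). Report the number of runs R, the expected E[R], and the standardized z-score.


Step 1: Compute median = 28; label A = above, B = below.
Labels in order: BBAAABBBBAAAAABB  (n_A = 8, n_B = 8)
Step 2: Count runs R = 5.
Step 3: Under H0 (random ordering), E[R] = 2*n_A*n_B/(n_A+n_B) + 1 = 2*8*8/16 + 1 = 9.0000.
        Var[R] = 2*n_A*n_B*(2*n_A*n_B - n_A - n_B) / ((n_A+n_B)^2 * (n_A+n_B-1)) = 14336/3840 = 3.7333.
        SD[R] = 1.9322.
Step 4: Continuity-corrected z = (R + 0.5 - E[R]) / SD[R] = (5 + 0.5 - 9.0000) / 1.9322 = -1.8114.
Step 5: Two-sided p-value via normal approximation = 2*(1 - Phi(|z|)) = 0.070076.
Step 6: alpha = 0.1. reject H0.

R = 5, z = -1.8114, p = 0.070076, reject H0.


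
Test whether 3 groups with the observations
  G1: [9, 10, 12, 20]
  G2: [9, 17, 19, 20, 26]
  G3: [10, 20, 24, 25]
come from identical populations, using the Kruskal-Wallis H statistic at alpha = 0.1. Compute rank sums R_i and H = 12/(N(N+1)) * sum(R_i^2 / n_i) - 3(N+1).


Step 1: Combine all N = 13 observations and assign midranks.
sorted (value, group, rank): (9,G1,1.5), (9,G2,1.5), (10,G1,3.5), (10,G3,3.5), (12,G1,5), (17,G2,6), (19,G2,7), (20,G1,9), (20,G2,9), (20,G3,9), (24,G3,11), (25,G3,12), (26,G2,13)
Step 2: Sum ranks within each group.
R_1 = 19 (n_1 = 4)
R_2 = 36.5 (n_2 = 5)
R_3 = 35.5 (n_3 = 4)
Step 3: H = 12/(N(N+1)) * sum(R_i^2/n_i) - 3(N+1)
     = 12/(13*14) * (19^2/4 + 36.5^2/5 + 35.5^2/4) - 3*14
     = 0.065934 * 671.763 - 42
     = 2.292033.
Step 4: Ties present; correction factor C = 1 - 36/(13^3 - 13) = 0.983516. Corrected H = 2.292033 / 0.983516 = 2.330447.
Step 5: Under H0, H ~ chi^2(2); p-value = 0.311853.
Step 6: alpha = 0.1. fail to reject H0.

H = 2.3304, df = 2, p = 0.311853, fail to reject H0.


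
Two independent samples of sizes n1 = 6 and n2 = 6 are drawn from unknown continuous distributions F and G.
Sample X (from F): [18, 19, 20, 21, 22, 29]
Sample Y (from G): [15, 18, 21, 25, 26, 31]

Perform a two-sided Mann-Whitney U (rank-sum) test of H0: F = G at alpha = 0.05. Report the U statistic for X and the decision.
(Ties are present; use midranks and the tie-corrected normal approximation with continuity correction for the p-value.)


Step 1: Combine and sort all 12 observations; assign midranks.
sorted (value, group): (15,Y), (18,X), (18,Y), (19,X), (20,X), (21,X), (21,Y), (22,X), (25,Y), (26,Y), (29,X), (31,Y)
ranks: 15->1, 18->2.5, 18->2.5, 19->4, 20->5, 21->6.5, 21->6.5, 22->8, 25->9, 26->10, 29->11, 31->12
Step 2: Rank sum for X: R1 = 2.5 + 4 + 5 + 6.5 + 8 + 11 = 37.
Step 3: U_X = R1 - n1(n1+1)/2 = 37 - 6*7/2 = 37 - 21 = 16.
       U_Y = n1*n2 - U_X = 36 - 16 = 20.
Step 4: Ties are present, so use the tie-corrected normal approximation (with continuity correction) for the p-value.
Step 5: p-value = 0.809527; compare to alpha = 0.05. fail to reject H0.

U_X = 16, p = 0.809527, fail to reject H0 at alpha = 0.05.


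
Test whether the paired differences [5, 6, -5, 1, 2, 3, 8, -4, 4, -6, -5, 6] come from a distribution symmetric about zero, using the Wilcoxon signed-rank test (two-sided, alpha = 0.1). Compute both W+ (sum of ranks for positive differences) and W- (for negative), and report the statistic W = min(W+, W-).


Step 1: Drop any zero differences (none here) and take |d_i|.
|d| = [5, 6, 5, 1, 2, 3, 8, 4, 4, 6, 5, 6]
Step 2: Midrank |d_i| (ties get averaged ranks).
ranks: |5|->7, |6|->10, |5|->7, |1|->1, |2|->2, |3|->3, |8|->12, |4|->4.5, |4|->4.5, |6|->10, |5|->7, |6|->10
Step 3: Attach original signs; sum ranks with positive sign and with negative sign.
W+ = 7 + 10 + 1 + 2 + 3 + 12 + 4.5 + 10 = 49.5
W- = 7 + 4.5 + 10 + 7 = 28.5
(Check: W+ + W- = 78 should equal n(n+1)/2 = 78.)
Step 4: Test statistic W = min(W+, W-) = 28.5.
Step 5: Ties in |d|, so use the tie-corrected normal approximation.
        E[W] = n(n+1)/4 = 12*13/4 = 39.
        Tie groups: |d|=4 (t=2), |d|=5 (t=3), |d|=6 (t=3); sum(t^3 - t) = 54.
        Var[W] = n(n+1)(2n+1)/24 - sum(t^3-t)/48 = 3900/24 - 54/48 = 161.375.
        z = (W - E[W]) / sqrt(Var[W]) = (28.5 - 39) / 12.7033 = -0.8266.
        Two-sided p = 2*Phi(z) = 0.408490.
Step 6: alpha = 0.1. fail to reject H0.

W+ = 49.5, W- = 28.5, W = min = 28.5, p = 0.408490, fail to reject H0.


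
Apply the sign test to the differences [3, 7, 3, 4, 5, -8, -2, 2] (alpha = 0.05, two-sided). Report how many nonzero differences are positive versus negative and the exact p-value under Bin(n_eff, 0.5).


Step 1: Discard zero differences. Original n = 8; n_eff = number of nonzero differences = 8.
Nonzero differences (with sign): +3, +7, +3, +4, +5, -8, -2, +2
Step 2: Count signs: positive = 6, negative = 2.
Step 3: Under H0: P(positive) = 0.5, so the number of positives S ~ Bin(8, 0.5).
Step 4: Two-sided exact p-value = sum of Bin(8,0.5) probabilities at or below the observed probability = 0.289062.
Step 5: alpha = 0.05. fail to reject H0.

n_eff = 8, pos = 6, neg = 2, p = 0.289062, fail to reject H0.


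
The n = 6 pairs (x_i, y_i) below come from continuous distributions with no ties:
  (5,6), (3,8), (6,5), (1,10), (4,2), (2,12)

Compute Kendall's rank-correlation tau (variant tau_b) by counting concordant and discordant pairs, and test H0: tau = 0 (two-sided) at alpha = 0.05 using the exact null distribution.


Step 1: Enumerate the 15 unordered pairs (i,j) with i<j and classify each by sign(x_j-x_i) * sign(y_j-y_i).
  (1,2):dx=-2,dy=+2->D; (1,3):dx=+1,dy=-1->D; (1,4):dx=-4,dy=+4->D; (1,5):dx=-1,dy=-4->C
  (1,6):dx=-3,dy=+6->D; (2,3):dx=+3,dy=-3->D; (2,4):dx=-2,dy=+2->D; (2,5):dx=+1,dy=-6->D
  (2,6):dx=-1,dy=+4->D; (3,4):dx=-5,dy=+5->D; (3,5):dx=-2,dy=-3->C; (3,6):dx=-4,dy=+7->D
  (4,5):dx=+3,dy=-8->D; (4,6):dx=+1,dy=+2->C; (5,6):dx=-2,dy=+10->D
Step 2: C = 3, D = 12, total pairs = 15.
Step 3: tau = (C - D)/(n(n-1)/2) = (3 - 12)/15 = -0.600000.
Step 4: Exact two-sided p-value (enumerate n! = 720 permutations of y under H0): p = 0.136111.
Step 5: alpha = 0.05. fail to reject H0.

tau_b = -0.6000 (C=3, D=12), p = 0.136111, fail to reject H0.


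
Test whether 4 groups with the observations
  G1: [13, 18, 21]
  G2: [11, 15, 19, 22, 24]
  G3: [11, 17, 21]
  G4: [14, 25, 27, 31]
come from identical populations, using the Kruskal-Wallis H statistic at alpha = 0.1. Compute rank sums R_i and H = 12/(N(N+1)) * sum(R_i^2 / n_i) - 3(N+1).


Step 1: Combine all N = 15 observations and assign midranks.
sorted (value, group, rank): (11,G2,1.5), (11,G3,1.5), (13,G1,3), (14,G4,4), (15,G2,5), (17,G3,6), (18,G1,7), (19,G2,8), (21,G1,9.5), (21,G3,9.5), (22,G2,11), (24,G2,12), (25,G4,13), (27,G4,14), (31,G4,15)
Step 2: Sum ranks within each group.
R_1 = 19.5 (n_1 = 3)
R_2 = 37.5 (n_2 = 5)
R_3 = 17 (n_3 = 3)
R_4 = 46 (n_4 = 4)
Step 3: H = 12/(N(N+1)) * sum(R_i^2/n_i) - 3(N+1)
     = 12/(15*16) * (19.5^2/3 + 37.5^2/5 + 17^2/3 + 46^2/4) - 3*16
     = 0.050000 * 1033.33 - 48
     = 3.666667.
Step 4: Ties present; correction factor C = 1 - 12/(15^3 - 15) = 0.996429. Corrected H = 3.666667 / 0.996429 = 3.679809.
Step 5: Under H0, H ~ chi^2(3); p-value = 0.298179.
Step 6: alpha = 0.1. fail to reject H0.

H = 3.6798, df = 3, p = 0.298179, fail to reject H0.


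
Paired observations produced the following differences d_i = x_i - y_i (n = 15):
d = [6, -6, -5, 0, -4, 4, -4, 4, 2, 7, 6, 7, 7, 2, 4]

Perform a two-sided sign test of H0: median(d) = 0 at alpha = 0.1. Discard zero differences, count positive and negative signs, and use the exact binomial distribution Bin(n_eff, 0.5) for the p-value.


Step 1: Discard zero differences. Original n = 15; n_eff = number of nonzero differences = 14.
Nonzero differences (with sign): +6, -6, -5, -4, +4, -4, +4, +2, +7, +6, +7, +7, +2, +4
Step 2: Count signs: positive = 10, negative = 4.
Step 3: Under H0: P(positive) = 0.5, so the number of positives S ~ Bin(14, 0.5).
Step 4: Two-sided exact p-value = sum of Bin(14,0.5) probabilities at or below the observed probability = 0.179565.
Step 5: alpha = 0.1. fail to reject H0.

n_eff = 14, pos = 10, neg = 4, p = 0.179565, fail to reject H0.


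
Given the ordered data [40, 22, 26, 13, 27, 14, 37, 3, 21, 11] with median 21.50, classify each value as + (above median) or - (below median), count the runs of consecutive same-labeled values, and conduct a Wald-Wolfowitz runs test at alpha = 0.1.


Step 1: Compute median = 21.50; label A = above, B = below.
Labels in order: AAABABABBB  (n_A = 5, n_B = 5)
Step 2: Count runs R = 6.
Step 3: Under H0 (random ordering), E[R] = 2*n_A*n_B/(n_A+n_B) + 1 = 2*5*5/10 + 1 = 6.0000.
        Var[R] = 2*n_A*n_B*(2*n_A*n_B - n_A - n_B) / ((n_A+n_B)^2 * (n_A+n_B-1)) = 2000/900 = 2.2222.
        SD[R] = 1.4907.
Step 4: R = E[R], so z = 0 with no continuity correction.
Step 5: Two-sided p-value via normal approximation = 2*(1 - Phi(|z|)) = 1.000000.
Step 6: alpha = 0.1. fail to reject H0.

R = 6, z = 0.0000, p = 1.000000, fail to reject H0.


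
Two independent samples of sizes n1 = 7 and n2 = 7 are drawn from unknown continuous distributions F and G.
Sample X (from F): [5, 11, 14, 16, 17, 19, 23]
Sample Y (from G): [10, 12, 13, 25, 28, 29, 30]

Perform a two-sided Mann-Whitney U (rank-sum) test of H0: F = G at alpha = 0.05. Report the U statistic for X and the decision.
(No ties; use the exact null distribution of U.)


Step 1: Combine and sort all 14 observations; assign midranks.
sorted (value, group): (5,X), (10,Y), (11,X), (12,Y), (13,Y), (14,X), (16,X), (17,X), (19,X), (23,X), (25,Y), (28,Y), (29,Y), (30,Y)
ranks: 5->1, 10->2, 11->3, 12->4, 13->5, 14->6, 16->7, 17->8, 19->9, 23->10, 25->11, 28->12, 29->13, 30->14
Step 2: Rank sum for X: R1 = 1 + 3 + 6 + 7 + 8 + 9 + 10 = 44.
Step 3: U_X = R1 - n1(n1+1)/2 = 44 - 7*8/2 = 44 - 28 = 16.
       U_Y = n1*n2 - U_X = 49 - 16 = 33.
Step 4: No ties, so the exact null distribution of U (based on enumerating the C(14,7) = 3432 equally likely rank assignments) gives the two-sided p-value.
Step 5: p-value = 0.317599; compare to alpha = 0.05. fail to reject H0.

U_X = 16, p = 0.317599, fail to reject H0 at alpha = 0.05.


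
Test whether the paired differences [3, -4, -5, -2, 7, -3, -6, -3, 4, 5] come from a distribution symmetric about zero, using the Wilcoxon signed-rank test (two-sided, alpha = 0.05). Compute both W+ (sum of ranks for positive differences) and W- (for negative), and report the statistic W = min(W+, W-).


Step 1: Drop any zero differences (none here) and take |d_i|.
|d| = [3, 4, 5, 2, 7, 3, 6, 3, 4, 5]
Step 2: Midrank |d_i| (ties get averaged ranks).
ranks: |3|->3, |4|->5.5, |5|->7.5, |2|->1, |7|->10, |3|->3, |6|->9, |3|->3, |4|->5.5, |5|->7.5
Step 3: Attach original signs; sum ranks with positive sign and with negative sign.
W+ = 3 + 10 + 5.5 + 7.5 = 26
W- = 5.5 + 7.5 + 1 + 3 + 9 + 3 = 29
(Check: W+ + W- = 55 should equal n(n+1)/2 = 55.)
Step 4: Test statistic W = min(W+, W-) = 26.
Step 5: Ties in |d|, so use the tie-corrected normal approximation.
        E[W] = n(n+1)/4 = 10*11/4 = 27.5.
        Tie groups: |d|=3 (t=3), |d|=4 (t=2), |d|=5 (t=2); sum(t^3 - t) = 36.
        Var[W] = n(n+1)(2n+1)/24 - sum(t^3-t)/48 = 2310/24 - 36/48 = 95.5.
        z = (W - E[W]) / sqrt(Var[W]) = (26 - 27.5) / 9.7724 = -0.1535.
        Two-sided p = 2*Phi(z) = 0.878009.
Step 6: alpha = 0.05. fail to reject H0.

W+ = 26, W- = 29, W = min = 26, p = 0.878009, fail to reject H0.


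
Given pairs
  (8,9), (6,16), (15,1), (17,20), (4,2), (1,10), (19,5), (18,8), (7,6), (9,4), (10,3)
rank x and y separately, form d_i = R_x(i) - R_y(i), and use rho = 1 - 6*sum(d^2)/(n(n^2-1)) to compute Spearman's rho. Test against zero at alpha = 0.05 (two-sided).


Step 1: Rank x and y separately (midranks; no ties here).
rank(x): 8->5, 6->3, 15->8, 17->9, 4->2, 1->1, 19->11, 18->10, 7->4, 9->6, 10->7
rank(y): 9->8, 16->10, 1->1, 20->11, 2->2, 10->9, 5->5, 8->7, 6->6, 4->4, 3->3
Step 2: d_i = R_x(i) - R_y(i); compute d_i^2.
  (5-8)^2=9, (3-10)^2=49, (8-1)^2=49, (9-11)^2=4, (2-2)^2=0, (1-9)^2=64, (11-5)^2=36, (10-7)^2=9, (4-6)^2=4, (6-4)^2=4, (7-3)^2=16
sum(d^2) = 244.
Step 3: rho = 1 - 6*244 / (11*(11^2 - 1)) = 1 - 1464/1320 = -0.109091.
Step 4: Under H0, t = rho * sqrt((n-2)/(1-rho^2)) = -0.3292 ~ t(9).
Step 5: Two-sided p-value from the t-distribution with 9 df = 0.749509.
Step 6: alpha = 0.05. fail to reject H0.

rho = -0.1091, p = 0.749509, fail to reject H0 at alpha = 0.05.


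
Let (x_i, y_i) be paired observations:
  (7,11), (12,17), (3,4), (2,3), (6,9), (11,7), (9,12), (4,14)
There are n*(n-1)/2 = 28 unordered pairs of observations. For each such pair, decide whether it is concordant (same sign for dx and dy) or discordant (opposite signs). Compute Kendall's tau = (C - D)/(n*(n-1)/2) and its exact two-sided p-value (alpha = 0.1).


Step 1: Enumerate the 28 unordered pairs (i,j) with i<j and classify each by sign(x_j-x_i) * sign(y_j-y_i).
  (1,2):dx=+5,dy=+6->C; (1,3):dx=-4,dy=-7->C; (1,4):dx=-5,dy=-8->C; (1,5):dx=-1,dy=-2->C
  (1,6):dx=+4,dy=-4->D; (1,7):dx=+2,dy=+1->C; (1,8):dx=-3,dy=+3->D; (2,3):dx=-9,dy=-13->C
  (2,4):dx=-10,dy=-14->C; (2,5):dx=-6,dy=-8->C; (2,6):dx=-1,dy=-10->C; (2,7):dx=-3,dy=-5->C
  (2,8):dx=-8,dy=-3->C; (3,4):dx=-1,dy=-1->C; (3,5):dx=+3,dy=+5->C; (3,6):dx=+8,dy=+3->C
  (3,7):dx=+6,dy=+8->C; (3,8):dx=+1,dy=+10->C; (4,5):dx=+4,dy=+6->C; (4,6):dx=+9,dy=+4->C
  (4,7):dx=+7,dy=+9->C; (4,8):dx=+2,dy=+11->C; (5,6):dx=+5,dy=-2->D; (5,7):dx=+3,dy=+3->C
  (5,8):dx=-2,dy=+5->D; (6,7):dx=-2,dy=+5->D; (6,8):dx=-7,dy=+7->D; (7,8):dx=-5,dy=+2->D
Step 2: C = 21, D = 7, total pairs = 28.
Step 3: tau = (C - D)/(n(n-1)/2) = (21 - 7)/28 = 0.500000.
Step 4: Exact two-sided p-value (enumerate n! = 40320 permutations of y under H0): p = 0.108681.
Step 5: alpha = 0.1. fail to reject H0.

tau_b = 0.5000 (C=21, D=7), p = 0.108681, fail to reject H0.


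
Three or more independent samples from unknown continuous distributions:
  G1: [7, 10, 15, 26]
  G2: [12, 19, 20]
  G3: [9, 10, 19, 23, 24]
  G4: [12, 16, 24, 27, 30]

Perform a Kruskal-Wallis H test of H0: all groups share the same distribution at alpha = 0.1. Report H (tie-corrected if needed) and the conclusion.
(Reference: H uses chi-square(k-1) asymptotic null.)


Step 1: Combine all N = 17 observations and assign midranks.
sorted (value, group, rank): (7,G1,1), (9,G3,2), (10,G1,3.5), (10,G3,3.5), (12,G2,5.5), (12,G4,5.5), (15,G1,7), (16,G4,8), (19,G2,9.5), (19,G3,9.5), (20,G2,11), (23,G3,12), (24,G3,13.5), (24,G4,13.5), (26,G1,15), (27,G4,16), (30,G4,17)
Step 2: Sum ranks within each group.
R_1 = 26.5 (n_1 = 4)
R_2 = 26 (n_2 = 3)
R_3 = 40.5 (n_3 = 5)
R_4 = 60 (n_4 = 5)
Step 3: H = 12/(N(N+1)) * sum(R_i^2/n_i) - 3(N+1)
     = 12/(17*18) * (26.5^2/4 + 26^2/3 + 40.5^2/5 + 60^2/5) - 3*18
     = 0.039216 * 1448.95 - 54
     = 2.821405.
Step 4: Ties present; correction factor C = 1 - 24/(17^3 - 17) = 0.995098. Corrected H = 2.821405 / 0.995098 = 2.835304.
Step 5: Under H0, H ~ chi^2(3); p-value = 0.417721.
Step 6: alpha = 0.1. fail to reject H0.

H = 2.8353, df = 3, p = 0.417721, fail to reject H0.


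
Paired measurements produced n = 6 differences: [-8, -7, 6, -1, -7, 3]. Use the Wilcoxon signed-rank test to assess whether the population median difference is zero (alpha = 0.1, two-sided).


Step 1: Drop any zero differences (none here) and take |d_i|.
|d| = [8, 7, 6, 1, 7, 3]
Step 2: Midrank |d_i| (ties get averaged ranks).
ranks: |8|->6, |7|->4.5, |6|->3, |1|->1, |7|->4.5, |3|->2
Step 3: Attach original signs; sum ranks with positive sign and with negative sign.
W+ = 3 + 2 = 5
W- = 6 + 4.5 + 1 + 4.5 = 16
(Check: W+ + W- = 21 should equal n(n+1)/2 = 21.)
Step 4: Test statistic W = min(W+, W-) = 5.
Step 5: Ties in |d|, so use the tie-corrected normal approximation.
        E[W] = n(n+1)/4 = 6*7/4 = 10.5.
        Tie groups: |d|=7 (t=2); sum(t^3 - t) = 6.
        Var[W] = n(n+1)(2n+1)/24 - sum(t^3-t)/48 = 546/24 - 6/48 = 22.625.
        z = (W - E[W]) / sqrt(Var[W]) = (5 - 10.5) / 4.7566 = -1.1563.
        Two-sided p = 2*Phi(z) = 0.247561.
Step 6: alpha = 0.1. fail to reject H0.

W+ = 5, W- = 16, W = min = 5, p = 0.247561, fail to reject H0.


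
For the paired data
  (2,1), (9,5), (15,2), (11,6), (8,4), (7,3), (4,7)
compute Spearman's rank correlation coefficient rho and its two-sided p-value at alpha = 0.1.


Step 1: Rank x and y separately (midranks; no ties here).
rank(x): 2->1, 9->5, 15->7, 11->6, 8->4, 7->3, 4->2
rank(y): 1->1, 5->5, 2->2, 6->6, 4->4, 3->3, 7->7
Step 2: d_i = R_x(i) - R_y(i); compute d_i^2.
  (1-1)^2=0, (5-5)^2=0, (7-2)^2=25, (6-6)^2=0, (4-4)^2=0, (3-3)^2=0, (2-7)^2=25
sum(d^2) = 50.
Step 3: rho = 1 - 6*50 / (7*(7^2 - 1)) = 1 - 300/336 = 0.107143.
Step 4: Under H0, t = rho * sqrt((n-2)/(1-rho^2)) = 0.2410 ~ t(5).
Step 5: Two-sided p-value from the t-distribution with 5 df = 0.819151.
Step 6: alpha = 0.1. fail to reject H0.

rho = 0.1071, p = 0.819151, fail to reject H0 at alpha = 0.1.


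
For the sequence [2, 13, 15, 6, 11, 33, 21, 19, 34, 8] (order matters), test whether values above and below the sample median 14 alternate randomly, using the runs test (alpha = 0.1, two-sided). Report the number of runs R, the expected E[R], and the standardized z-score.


Step 1: Compute median = 14; label A = above, B = below.
Labels in order: BBABBAAAAB  (n_A = 5, n_B = 5)
Step 2: Count runs R = 5.
Step 3: Under H0 (random ordering), E[R] = 2*n_A*n_B/(n_A+n_B) + 1 = 2*5*5/10 + 1 = 6.0000.
        Var[R] = 2*n_A*n_B*(2*n_A*n_B - n_A - n_B) / ((n_A+n_B)^2 * (n_A+n_B-1)) = 2000/900 = 2.2222.
        SD[R] = 1.4907.
Step 4: Continuity-corrected z = (R + 0.5 - E[R]) / SD[R] = (5 + 0.5 - 6.0000) / 1.4907 = -0.3354.
Step 5: Two-sided p-value via normal approximation = 2*(1 - Phi(|z|)) = 0.737316.
Step 6: alpha = 0.1. fail to reject H0.

R = 5, z = -0.3354, p = 0.737316, fail to reject H0.


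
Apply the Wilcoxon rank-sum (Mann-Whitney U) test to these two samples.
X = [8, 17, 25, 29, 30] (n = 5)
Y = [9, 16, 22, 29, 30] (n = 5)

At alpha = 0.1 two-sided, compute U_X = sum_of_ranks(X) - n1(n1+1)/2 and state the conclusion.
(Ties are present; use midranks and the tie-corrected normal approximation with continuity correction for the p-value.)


Step 1: Combine and sort all 10 observations; assign midranks.
sorted (value, group): (8,X), (9,Y), (16,Y), (17,X), (22,Y), (25,X), (29,X), (29,Y), (30,X), (30,Y)
ranks: 8->1, 9->2, 16->3, 17->4, 22->5, 25->6, 29->7.5, 29->7.5, 30->9.5, 30->9.5
Step 2: Rank sum for X: R1 = 1 + 4 + 6 + 7.5 + 9.5 = 28.
Step 3: U_X = R1 - n1(n1+1)/2 = 28 - 5*6/2 = 28 - 15 = 13.
       U_Y = n1*n2 - U_X = 25 - 13 = 12.
Step 4: Ties are present, so use the tie-corrected normal approximation (with continuity correction) for the p-value.
Step 5: p-value = 1.000000; compare to alpha = 0.1. fail to reject H0.

U_X = 13, p = 1.000000, fail to reject H0 at alpha = 0.1.


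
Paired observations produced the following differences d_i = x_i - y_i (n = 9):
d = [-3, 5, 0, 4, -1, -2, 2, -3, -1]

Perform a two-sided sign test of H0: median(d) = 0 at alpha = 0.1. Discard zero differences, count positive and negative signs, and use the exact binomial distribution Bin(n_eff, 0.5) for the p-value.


Step 1: Discard zero differences. Original n = 9; n_eff = number of nonzero differences = 8.
Nonzero differences (with sign): -3, +5, +4, -1, -2, +2, -3, -1
Step 2: Count signs: positive = 3, negative = 5.
Step 3: Under H0: P(positive) = 0.5, so the number of positives S ~ Bin(8, 0.5).
Step 4: Two-sided exact p-value = sum of Bin(8,0.5) probabilities at or below the observed probability = 0.726562.
Step 5: alpha = 0.1. fail to reject H0.

n_eff = 8, pos = 3, neg = 5, p = 0.726562, fail to reject H0.


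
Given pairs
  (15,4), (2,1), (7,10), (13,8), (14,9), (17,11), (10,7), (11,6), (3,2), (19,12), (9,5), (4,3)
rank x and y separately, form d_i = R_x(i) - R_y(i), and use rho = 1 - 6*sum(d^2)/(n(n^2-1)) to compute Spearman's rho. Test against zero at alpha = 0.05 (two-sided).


Step 1: Rank x and y separately (midranks; no ties here).
rank(x): 15->10, 2->1, 7->4, 13->8, 14->9, 17->11, 10->6, 11->7, 3->2, 19->12, 9->5, 4->3
rank(y): 4->4, 1->1, 10->10, 8->8, 9->9, 11->11, 7->7, 6->6, 2->2, 12->12, 5->5, 3->3
Step 2: d_i = R_x(i) - R_y(i); compute d_i^2.
  (10-4)^2=36, (1-1)^2=0, (4-10)^2=36, (8-8)^2=0, (9-9)^2=0, (11-11)^2=0, (6-7)^2=1, (7-6)^2=1, (2-2)^2=0, (12-12)^2=0, (5-5)^2=0, (3-3)^2=0
sum(d^2) = 74.
Step 3: rho = 1 - 6*74 / (12*(12^2 - 1)) = 1 - 444/1716 = 0.741259.
Step 4: Under H0, t = rho * sqrt((n-2)/(1-rho^2)) = 3.4923 ~ t(10).
Step 5: Two-sided p-value from the t-distribution with 10 df = 0.005801.
Step 6: alpha = 0.05. reject H0.

rho = 0.7413, p = 0.005801, reject H0 at alpha = 0.05.


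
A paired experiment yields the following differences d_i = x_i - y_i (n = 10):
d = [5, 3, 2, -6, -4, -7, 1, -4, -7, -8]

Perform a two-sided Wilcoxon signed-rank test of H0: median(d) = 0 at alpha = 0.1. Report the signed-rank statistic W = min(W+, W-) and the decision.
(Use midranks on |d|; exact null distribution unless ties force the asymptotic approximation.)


Step 1: Drop any zero differences (none here) and take |d_i|.
|d| = [5, 3, 2, 6, 4, 7, 1, 4, 7, 8]
Step 2: Midrank |d_i| (ties get averaged ranks).
ranks: |5|->6, |3|->3, |2|->2, |6|->7, |4|->4.5, |7|->8.5, |1|->1, |4|->4.5, |7|->8.5, |8|->10
Step 3: Attach original signs; sum ranks with positive sign and with negative sign.
W+ = 6 + 3 + 2 + 1 = 12
W- = 7 + 4.5 + 8.5 + 4.5 + 8.5 + 10 = 43
(Check: W+ + W- = 55 should equal n(n+1)/2 = 55.)
Step 4: Test statistic W = min(W+, W-) = 12.
Step 5: Ties in |d|, so use the tie-corrected normal approximation.
        E[W] = n(n+1)/4 = 10*11/4 = 27.5.
        Tie groups: |d|=4 (t=2), |d|=7 (t=2); sum(t^3 - t) = 12.
        Var[W] = n(n+1)(2n+1)/24 - sum(t^3-t)/48 = 2310/24 - 12/48 = 96.
        z = (W - E[W]) / sqrt(Var[W]) = (12 - 27.5) / 9.7980 = -1.5820.
        Two-sided p = 2*Phi(z) = 0.113658.
Step 6: alpha = 0.1. fail to reject H0.

W+ = 12, W- = 43, W = min = 12, p = 0.113658, fail to reject H0.


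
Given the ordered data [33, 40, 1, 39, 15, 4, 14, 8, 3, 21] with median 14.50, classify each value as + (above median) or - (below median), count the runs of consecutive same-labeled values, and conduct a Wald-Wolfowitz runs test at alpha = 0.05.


Step 1: Compute median = 14.50; label A = above, B = below.
Labels in order: AABAABBBBA  (n_A = 5, n_B = 5)
Step 2: Count runs R = 5.
Step 3: Under H0 (random ordering), E[R] = 2*n_A*n_B/(n_A+n_B) + 1 = 2*5*5/10 + 1 = 6.0000.
        Var[R] = 2*n_A*n_B*(2*n_A*n_B - n_A - n_B) / ((n_A+n_B)^2 * (n_A+n_B-1)) = 2000/900 = 2.2222.
        SD[R] = 1.4907.
Step 4: Continuity-corrected z = (R + 0.5 - E[R]) / SD[R] = (5 + 0.5 - 6.0000) / 1.4907 = -0.3354.
Step 5: Two-sided p-value via normal approximation = 2*(1 - Phi(|z|)) = 0.737316.
Step 6: alpha = 0.05. fail to reject H0.

R = 5, z = -0.3354, p = 0.737316, fail to reject H0.


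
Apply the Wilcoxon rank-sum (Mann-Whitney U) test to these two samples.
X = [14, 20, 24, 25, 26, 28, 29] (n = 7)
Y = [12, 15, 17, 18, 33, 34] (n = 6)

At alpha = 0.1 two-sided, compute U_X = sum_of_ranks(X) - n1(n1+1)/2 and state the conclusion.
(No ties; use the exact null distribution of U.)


Step 1: Combine and sort all 13 observations; assign midranks.
sorted (value, group): (12,Y), (14,X), (15,Y), (17,Y), (18,Y), (20,X), (24,X), (25,X), (26,X), (28,X), (29,X), (33,Y), (34,Y)
ranks: 12->1, 14->2, 15->3, 17->4, 18->5, 20->6, 24->7, 25->8, 26->9, 28->10, 29->11, 33->12, 34->13
Step 2: Rank sum for X: R1 = 2 + 6 + 7 + 8 + 9 + 10 + 11 = 53.
Step 3: U_X = R1 - n1(n1+1)/2 = 53 - 7*8/2 = 53 - 28 = 25.
       U_Y = n1*n2 - U_X = 42 - 25 = 17.
Step 4: No ties, so the exact null distribution of U (based on enumerating the C(13,7) = 1716 equally likely rank assignments) gives the two-sided p-value.
Step 5: p-value = 0.628205; compare to alpha = 0.1. fail to reject H0.

U_X = 25, p = 0.628205, fail to reject H0 at alpha = 0.1.


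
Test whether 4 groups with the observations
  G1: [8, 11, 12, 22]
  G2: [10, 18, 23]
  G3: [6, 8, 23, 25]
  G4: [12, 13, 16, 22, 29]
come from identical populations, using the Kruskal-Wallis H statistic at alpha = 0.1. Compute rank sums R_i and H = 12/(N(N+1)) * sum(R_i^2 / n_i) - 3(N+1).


Step 1: Combine all N = 16 observations and assign midranks.
sorted (value, group, rank): (6,G3,1), (8,G1,2.5), (8,G3,2.5), (10,G2,4), (11,G1,5), (12,G1,6.5), (12,G4,6.5), (13,G4,8), (16,G4,9), (18,G2,10), (22,G1,11.5), (22,G4,11.5), (23,G2,13.5), (23,G3,13.5), (25,G3,15), (29,G4,16)
Step 2: Sum ranks within each group.
R_1 = 25.5 (n_1 = 4)
R_2 = 27.5 (n_2 = 3)
R_3 = 32 (n_3 = 4)
R_4 = 51 (n_4 = 5)
Step 3: H = 12/(N(N+1)) * sum(R_i^2/n_i) - 3(N+1)
     = 12/(16*17) * (25.5^2/4 + 27.5^2/3 + 32^2/4 + 51^2/5) - 3*17
     = 0.044118 * 1190.85 - 51
     = 1.537316.
Step 4: Ties present; correction factor C = 1 - 24/(16^3 - 16) = 0.994118. Corrected H = 1.537316 / 0.994118 = 1.546413.
Step 5: Under H0, H ~ chi^2(3); p-value = 0.671600.
Step 6: alpha = 0.1. fail to reject H0.

H = 1.5464, df = 3, p = 0.671600, fail to reject H0.


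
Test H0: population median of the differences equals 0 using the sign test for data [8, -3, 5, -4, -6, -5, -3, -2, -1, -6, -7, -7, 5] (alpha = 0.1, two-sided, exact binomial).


Step 1: Discard zero differences. Original n = 13; n_eff = number of nonzero differences = 13.
Nonzero differences (with sign): +8, -3, +5, -4, -6, -5, -3, -2, -1, -6, -7, -7, +5
Step 2: Count signs: positive = 3, negative = 10.
Step 3: Under H0: P(positive) = 0.5, so the number of positives S ~ Bin(13, 0.5).
Step 4: Two-sided exact p-value = sum of Bin(13,0.5) probabilities at or below the observed probability = 0.092285.
Step 5: alpha = 0.1. reject H0.

n_eff = 13, pos = 3, neg = 10, p = 0.092285, reject H0.


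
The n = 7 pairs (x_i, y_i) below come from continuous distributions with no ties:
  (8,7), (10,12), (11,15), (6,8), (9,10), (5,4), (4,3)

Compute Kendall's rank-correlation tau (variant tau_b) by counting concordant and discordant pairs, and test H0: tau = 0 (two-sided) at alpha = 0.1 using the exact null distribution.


Step 1: Enumerate the 21 unordered pairs (i,j) with i<j and classify each by sign(x_j-x_i) * sign(y_j-y_i).
  (1,2):dx=+2,dy=+5->C; (1,3):dx=+3,dy=+8->C; (1,4):dx=-2,dy=+1->D; (1,5):dx=+1,dy=+3->C
  (1,6):dx=-3,dy=-3->C; (1,7):dx=-4,dy=-4->C; (2,3):dx=+1,dy=+3->C; (2,4):dx=-4,dy=-4->C
  (2,5):dx=-1,dy=-2->C; (2,6):dx=-5,dy=-8->C; (2,7):dx=-6,dy=-9->C; (3,4):dx=-5,dy=-7->C
  (3,5):dx=-2,dy=-5->C; (3,6):dx=-6,dy=-11->C; (3,7):dx=-7,dy=-12->C; (4,5):dx=+3,dy=+2->C
  (4,6):dx=-1,dy=-4->C; (4,7):dx=-2,dy=-5->C; (5,6):dx=-4,dy=-6->C; (5,7):dx=-5,dy=-7->C
  (6,7):dx=-1,dy=-1->C
Step 2: C = 20, D = 1, total pairs = 21.
Step 3: tau = (C - D)/(n(n-1)/2) = (20 - 1)/21 = 0.904762.
Step 4: Exact two-sided p-value (enumerate n! = 5040 permutations of y under H0): p = 0.002778.
Step 5: alpha = 0.1. reject H0.

tau_b = 0.9048 (C=20, D=1), p = 0.002778, reject H0.


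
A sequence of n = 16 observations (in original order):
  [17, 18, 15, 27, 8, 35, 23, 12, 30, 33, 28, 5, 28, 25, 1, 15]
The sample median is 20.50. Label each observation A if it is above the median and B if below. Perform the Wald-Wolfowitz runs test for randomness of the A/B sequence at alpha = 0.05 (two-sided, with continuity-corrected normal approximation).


Step 1: Compute median = 20.50; label A = above, B = below.
Labels in order: BBBABAABAAABAABB  (n_A = 8, n_B = 8)
Step 2: Count runs R = 9.
Step 3: Under H0 (random ordering), E[R] = 2*n_A*n_B/(n_A+n_B) + 1 = 2*8*8/16 + 1 = 9.0000.
        Var[R] = 2*n_A*n_B*(2*n_A*n_B - n_A - n_B) / ((n_A+n_B)^2 * (n_A+n_B-1)) = 14336/3840 = 3.7333.
        SD[R] = 1.9322.
Step 4: R = E[R], so z = 0 with no continuity correction.
Step 5: Two-sided p-value via normal approximation = 2*(1 - Phi(|z|)) = 1.000000.
Step 6: alpha = 0.05. fail to reject H0.

R = 9, z = 0.0000, p = 1.000000, fail to reject H0.


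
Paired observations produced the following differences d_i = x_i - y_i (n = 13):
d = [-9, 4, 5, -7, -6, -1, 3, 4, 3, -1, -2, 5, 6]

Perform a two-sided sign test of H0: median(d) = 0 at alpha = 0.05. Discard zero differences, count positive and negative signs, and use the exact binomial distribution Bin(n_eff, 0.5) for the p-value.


Step 1: Discard zero differences. Original n = 13; n_eff = number of nonzero differences = 13.
Nonzero differences (with sign): -9, +4, +5, -7, -6, -1, +3, +4, +3, -1, -2, +5, +6
Step 2: Count signs: positive = 7, negative = 6.
Step 3: Under H0: P(positive) = 0.5, so the number of positives S ~ Bin(13, 0.5).
Step 4: Two-sided exact p-value = sum of Bin(13,0.5) probabilities at or below the observed probability = 1.000000.
Step 5: alpha = 0.05. fail to reject H0.

n_eff = 13, pos = 7, neg = 6, p = 1.000000, fail to reject H0.


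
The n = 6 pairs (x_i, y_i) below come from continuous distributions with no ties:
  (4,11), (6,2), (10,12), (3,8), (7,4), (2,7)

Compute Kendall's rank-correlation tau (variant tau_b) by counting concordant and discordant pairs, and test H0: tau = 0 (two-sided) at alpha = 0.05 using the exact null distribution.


Step 1: Enumerate the 15 unordered pairs (i,j) with i<j and classify each by sign(x_j-x_i) * sign(y_j-y_i).
  (1,2):dx=+2,dy=-9->D; (1,3):dx=+6,dy=+1->C; (1,4):dx=-1,dy=-3->C; (1,5):dx=+3,dy=-7->D
  (1,6):dx=-2,dy=-4->C; (2,3):dx=+4,dy=+10->C; (2,4):dx=-3,dy=+6->D; (2,5):dx=+1,dy=+2->C
  (2,6):dx=-4,dy=+5->D; (3,4):dx=-7,dy=-4->C; (3,5):dx=-3,dy=-8->C; (3,6):dx=-8,dy=-5->C
  (4,5):dx=+4,dy=-4->D; (4,6):dx=-1,dy=-1->C; (5,6):dx=-5,dy=+3->D
Step 2: C = 9, D = 6, total pairs = 15.
Step 3: tau = (C - D)/(n(n-1)/2) = (9 - 6)/15 = 0.200000.
Step 4: Exact two-sided p-value (enumerate n! = 720 permutations of y under H0): p = 0.719444.
Step 5: alpha = 0.05. fail to reject H0.

tau_b = 0.2000 (C=9, D=6), p = 0.719444, fail to reject H0.


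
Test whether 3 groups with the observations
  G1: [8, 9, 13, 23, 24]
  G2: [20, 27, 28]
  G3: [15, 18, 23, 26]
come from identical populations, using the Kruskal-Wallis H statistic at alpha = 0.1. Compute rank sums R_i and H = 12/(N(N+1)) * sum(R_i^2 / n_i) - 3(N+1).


Step 1: Combine all N = 12 observations and assign midranks.
sorted (value, group, rank): (8,G1,1), (9,G1,2), (13,G1,3), (15,G3,4), (18,G3,5), (20,G2,6), (23,G1,7.5), (23,G3,7.5), (24,G1,9), (26,G3,10), (27,G2,11), (28,G2,12)
Step 2: Sum ranks within each group.
R_1 = 22.5 (n_1 = 5)
R_2 = 29 (n_2 = 3)
R_3 = 26.5 (n_3 = 4)
Step 3: H = 12/(N(N+1)) * sum(R_i^2/n_i) - 3(N+1)
     = 12/(12*13) * (22.5^2/5 + 29^2/3 + 26.5^2/4) - 3*13
     = 0.076923 * 557.146 - 39
     = 3.857372.
Step 4: Ties present; correction factor C = 1 - 6/(12^3 - 12) = 0.996503. Corrected H = 3.857372 / 0.996503 = 3.870906.
Step 5: Under H0, H ~ chi^2(2); p-value = 0.144359.
Step 6: alpha = 0.1. fail to reject H0.

H = 3.8709, df = 2, p = 0.144359, fail to reject H0.


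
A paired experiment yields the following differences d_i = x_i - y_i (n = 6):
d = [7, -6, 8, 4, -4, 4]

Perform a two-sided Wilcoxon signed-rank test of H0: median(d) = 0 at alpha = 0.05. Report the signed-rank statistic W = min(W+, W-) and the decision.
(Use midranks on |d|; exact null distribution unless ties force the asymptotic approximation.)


Step 1: Drop any zero differences (none here) and take |d_i|.
|d| = [7, 6, 8, 4, 4, 4]
Step 2: Midrank |d_i| (ties get averaged ranks).
ranks: |7|->5, |6|->4, |8|->6, |4|->2, |4|->2, |4|->2
Step 3: Attach original signs; sum ranks with positive sign and with negative sign.
W+ = 5 + 6 + 2 + 2 = 15
W- = 4 + 2 = 6
(Check: W+ + W- = 21 should equal n(n+1)/2 = 21.)
Step 4: Test statistic W = min(W+, W-) = 6.
Step 5: Ties in |d|, so use the tie-corrected normal approximation.
        E[W] = n(n+1)/4 = 6*7/4 = 10.5.
        Tie groups: |d|=4 (t=3); sum(t^3 - t) = 24.
        Var[W] = n(n+1)(2n+1)/24 - sum(t^3-t)/48 = 546/24 - 24/48 = 22.25.
        z = (W - E[W]) / sqrt(Var[W]) = (6 - 10.5) / 4.7170 = -0.9540.
        Two-sided p = 2*Phi(z) = 0.340085.
Step 6: alpha = 0.05. fail to reject H0.

W+ = 15, W- = 6, W = min = 6, p = 0.340085, fail to reject H0.


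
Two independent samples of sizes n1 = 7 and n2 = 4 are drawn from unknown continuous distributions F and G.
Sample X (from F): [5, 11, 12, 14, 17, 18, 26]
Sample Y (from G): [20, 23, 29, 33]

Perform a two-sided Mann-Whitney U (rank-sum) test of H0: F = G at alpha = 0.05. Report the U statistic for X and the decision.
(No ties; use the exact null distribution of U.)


Step 1: Combine and sort all 11 observations; assign midranks.
sorted (value, group): (5,X), (11,X), (12,X), (14,X), (17,X), (18,X), (20,Y), (23,Y), (26,X), (29,Y), (33,Y)
ranks: 5->1, 11->2, 12->3, 14->4, 17->5, 18->6, 20->7, 23->8, 26->9, 29->10, 33->11
Step 2: Rank sum for X: R1 = 1 + 2 + 3 + 4 + 5 + 6 + 9 = 30.
Step 3: U_X = R1 - n1(n1+1)/2 = 30 - 7*8/2 = 30 - 28 = 2.
       U_Y = n1*n2 - U_X = 28 - 2 = 26.
Step 4: No ties, so the exact null distribution of U (based on enumerating the C(11,7) = 330 equally likely rank assignments) gives the two-sided p-value.
Step 5: p-value = 0.024242; compare to alpha = 0.05. reject H0.

U_X = 2, p = 0.024242, reject H0 at alpha = 0.05.


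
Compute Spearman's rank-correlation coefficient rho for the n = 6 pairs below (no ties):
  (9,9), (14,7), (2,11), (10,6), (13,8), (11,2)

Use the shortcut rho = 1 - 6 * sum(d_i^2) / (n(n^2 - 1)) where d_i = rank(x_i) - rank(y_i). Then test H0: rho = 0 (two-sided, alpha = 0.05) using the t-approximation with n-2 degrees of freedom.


Step 1: Rank x and y separately (midranks; no ties here).
rank(x): 9->2, 14->6, 2->1, 10->3, 13->5, 11->4
rank(y): 9->5, 7->3, 11->6, 6->2, 8->4, 2->1
Step 2: d_i = R_x(i) - R_y(i); compute d_i^2.
  (2-5)^2=9, (6-3)^2=9, (1-6)^2=25, (3-2)^2=1, (5-4)^2=1, (4-1)^2=9
sum(d^2) = 54.
Step 3: rho = 1 - 6*54 / (6*(6^2 - 1)) = 1 - 324/210 = -0.542857.
Step 4: Under H0, t = rho * sqrt((n-2)/(1-rho^2)) = -1.2928 ~ t(4).
Step 5: Two-sided p-value from the t-distribution with 4 df = 0.265703.
Step 6: alpha = 0.05. fail to reject H0.

rho = -0.5429, p = 0.265703, fail to reject H0 at alpha = 0.05.


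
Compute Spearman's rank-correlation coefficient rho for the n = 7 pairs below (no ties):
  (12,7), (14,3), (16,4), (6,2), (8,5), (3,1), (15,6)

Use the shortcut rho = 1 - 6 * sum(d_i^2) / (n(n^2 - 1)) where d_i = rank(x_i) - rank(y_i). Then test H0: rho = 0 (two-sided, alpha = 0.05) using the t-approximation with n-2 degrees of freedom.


Step 1: Rank x and y separately (midranks; no ties here).
rank(x): 12->4, 14->5, 16->7, 6->2, 8->3, 3->1, 15->6
rank(y): 7->7, 3->3, 4->4, 2->2, 5->5, 1->1, 6->6
Step 2: d_i = R_x(i) - R_y(i); compute d_i^2.
  (4-7)^2=9, (5-3)^2=4, (7-4)^2=9, (2-2)^2=0, (3-5)^2=4, (1-1)^2=0, (6-6)^2=0
sum(d^2) = 26.
Step 3: rho = 1 - 6*26 / (7*(7^2 - 1)) = 1 - 156/336 = 0.535714.
Step 4: Under H0, t = rho * sqrt((n-2)/(1-rho^2)) = 1.4186 ~ t(5).
Step 5: Two-sided p-value from the t-distribution with 5 df = 0.215217.
Step 6: alpha = 0.05. fail to reject H0.

rho = 0.5357, p = 0.215217, fail to reject H0 at alpha = 0.05.


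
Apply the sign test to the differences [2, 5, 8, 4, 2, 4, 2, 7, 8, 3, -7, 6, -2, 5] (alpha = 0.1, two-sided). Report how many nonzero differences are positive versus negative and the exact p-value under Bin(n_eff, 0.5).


Step 1: Discard zero differences. Original n = 14; n_eff = number of nonzero differences = 14.
Nonzero differences (with sign): +2, +5, +8, +4, +2, +4, +2, +7, +8, +3, -7, +6, -2, +5
Step 2: Count signs: positive = 12, negative = 2.
Step 3: Under H0: P(positive) = 0.5, so the number of positives S ~ Bin(14, 0.5).
Step 4: Two-sided exact p-value = sum of Bin(14,0.5) probabilities at or below the observed probability = 0.012939.
Step 5: alpha = 0.1. reject H0.

n_eff = 14, pos = 12, neg = 2, p = 0.012939, reject H0.


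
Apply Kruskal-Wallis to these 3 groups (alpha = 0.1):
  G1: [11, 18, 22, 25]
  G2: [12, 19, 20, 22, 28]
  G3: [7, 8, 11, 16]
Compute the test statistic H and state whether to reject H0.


Step 1: Combine all N = 13 observations and assign midranks.
sorted (value, group, rank): (7,G3,1), (8,G3,2), (11,G1,3.5), (11,G3,3.5), (12,G2,5), (16,G3,6), (18,G1,7), (19,G2,8), (20,G2,9), (22,G1,10.5), (22,G2,10.5), (25,G1,12), (28,G2,13)
Step 2: Sum ranks within each group.
R_1 = 33 (n_1 = 4)
R_2 = 45.5 (n_2 = 5)
R_3 = 12.5 (n_3 = 4)
Step 3: H = 12/(N(N+1)) * sum(R_i^2/n_i) - 3(N+1)
     = 12/(13*14) * (33^2/4 + 45.5^2/5 + 12.5^2/4) - 3*14
     = 0.065934 * 725.362 - 42
     = 5.826099.
Step 4: Ties present; correction factor C = 1 - 12/(13^3 - 13) = 0.994505. Corrected H = 5.826099 / 0.994505 = 5.858287.
Step 5: Under H0, H ~ chi^2(2); p-value = 0.053443.
Step 6: alpha = 0.1. reject H0.

H = 5.8583, df = 2, p = 0.053443, reject H0.


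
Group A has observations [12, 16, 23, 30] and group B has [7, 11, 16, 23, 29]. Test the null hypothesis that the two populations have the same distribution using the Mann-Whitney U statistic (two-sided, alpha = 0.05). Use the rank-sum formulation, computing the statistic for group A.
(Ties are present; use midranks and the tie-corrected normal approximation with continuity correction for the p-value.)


Step 1: Combine and sort all 9 observations; assign midranks.
sorted (value, group): (7,Y), (11,Y), (12,X), (16,X), (16,Y), (23,X), (23,Y), (29,Y), (30,X)
ranks: 7->1, 11->2, 12->3, 16->4.5, 16->4.5, 23->6.5, 23->6.5, 29->8, 30->9
Step 2: Rank sum for X: R1 = 3 + 4.5 + 6.5 + 9 = 23.
Step 3: U_X = R1 - n1(n1+1)/2 = 23 - 4*5/2 = 23 - 10 = 13.
       U_Y = n1*n2 - U_X = 20 - 13 = 7.
Step 4: Ties are present, so use the tie-corrected normal approximation (with continuity correction) for the p-value.
Step 5: p-value = 0.536878; compare to alpha = 0.05. fail to reject H0.

U_X = 13, p = 0.536878, fail to reject H0 at alpha = 0.05.


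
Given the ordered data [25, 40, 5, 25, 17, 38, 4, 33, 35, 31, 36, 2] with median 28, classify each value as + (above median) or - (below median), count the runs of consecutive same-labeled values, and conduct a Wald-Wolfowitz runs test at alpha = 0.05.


Step 1: Compute median = 28; label A = above, B = below.
Labels in order: BABBBABAAAAB  (n_A = 6, n_B = 6)
Step 2: Count runs R = 7.
Step 3: Under H0 (random ordering), E[R] = 2*n_A*n_B/(n_A+n_B) + 1 = 2*6*6/12 + 1 = 7.0000.
        Var[R] = 2*n_A*n_B*(2*n_A*n_B - n_A - n_B) / ((n_A+n_B)^2 * (n_A+n_B-1)) = 4320/1584 = 2.7273.
        SD[R] = 1.6514.
Step 4: R = E[R], so z = 0 with no continuity correction.
Step 5: Two-sided p-value via normal approximation = 2*(1 - Phi(|z|)) = 1.000000.
Step 6: alpha = 0.05. fail to reject H0.

R = 7, z = 0.0000, p = 1.000000, fail to reject H0.
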